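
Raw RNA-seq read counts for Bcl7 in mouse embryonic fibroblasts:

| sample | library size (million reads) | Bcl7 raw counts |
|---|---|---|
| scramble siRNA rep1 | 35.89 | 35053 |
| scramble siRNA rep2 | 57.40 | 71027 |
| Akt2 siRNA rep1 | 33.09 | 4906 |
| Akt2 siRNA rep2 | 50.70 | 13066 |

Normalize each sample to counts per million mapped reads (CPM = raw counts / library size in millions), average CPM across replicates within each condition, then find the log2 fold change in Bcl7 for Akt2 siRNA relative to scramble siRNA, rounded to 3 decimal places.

CPM(scramble siRNA rep1) = 35053 / 35.89 = 976.6787
CPM(scramble siRNA rep2) = 71027 / 57.40 = 1237.4042
CPM(Akt2 siRNA rep1) = 4906 / 33.09 = 148.2623
CPM(Akt2 siRNA rep2) = 13066 / 50.70 = 257.7120
mean CPM(scramble siRNA) = 1107.0415; mean CPM(Akt2 siRNA) = 202.9872
Fold change = 202.9872 / 1107.0415 = 0.18336
log2(0.18336) = -2.4472

-2.447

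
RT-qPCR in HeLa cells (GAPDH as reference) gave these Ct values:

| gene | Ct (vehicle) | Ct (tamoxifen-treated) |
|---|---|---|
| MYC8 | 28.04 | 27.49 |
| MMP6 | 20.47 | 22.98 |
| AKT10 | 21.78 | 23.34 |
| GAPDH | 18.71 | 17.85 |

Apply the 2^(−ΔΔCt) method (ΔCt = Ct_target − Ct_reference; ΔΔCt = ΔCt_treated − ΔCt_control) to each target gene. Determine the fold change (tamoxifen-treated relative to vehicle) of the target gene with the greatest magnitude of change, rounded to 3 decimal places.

0.097

MYC8: ΔΔCt = (27.49−17.85) − (28.04−18.71) = 9.64 − 9.33 = 0.31; fold change = 2^-0.31 = 0.807
MMP6: ΔΔCt = (22.98−17.85) − (20.47−18.71) = 5.13 − 1.76 = 3.37; fold change = 2^-3.37 = 0.097
AKT10: ΔΔCt = (23.34−17.85) − (21.78−18.71) = 5.49 − 3.07 = 2.42; fold change = 2^-2.42 = 0.187
MMP6 has the largest |ΔΔCt| = 3.37.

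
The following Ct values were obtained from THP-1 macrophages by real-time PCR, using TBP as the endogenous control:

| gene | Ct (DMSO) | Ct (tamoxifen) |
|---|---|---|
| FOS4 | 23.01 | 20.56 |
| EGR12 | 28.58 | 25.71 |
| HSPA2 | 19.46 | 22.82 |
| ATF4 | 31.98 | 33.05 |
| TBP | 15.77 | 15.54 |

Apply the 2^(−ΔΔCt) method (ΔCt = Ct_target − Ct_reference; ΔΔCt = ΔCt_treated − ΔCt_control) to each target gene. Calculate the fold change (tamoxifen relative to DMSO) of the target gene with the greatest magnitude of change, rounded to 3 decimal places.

0.083

FOS4: ΔΔCt = (20.56−15.54) − (23.01−15.77) = 5.02 − 7.24 = -2.22; fold change = 2^2.22 = 4.659
EGR12: ΔΔCt = (25.71−15.54) − (28.58−15.77) = 10.17 − 12.81 = -2.64; fold change = 2^2.64 = 6.233
HSPA2: ΔΔCt = (22.82−15.54) − (19.46−15.77) = 7.28 − 3.69 = 3.59; fold change = 2^-3.59 = 0.083
ATF4: ΔΔCt = (33.05−15.54) − (31.98−15.77) = 17.51 − 16.21 = 1.30; fold change = 2^-1.30 = 0.406
HSPA2 has the largest |ΔΔCt| = 3.59.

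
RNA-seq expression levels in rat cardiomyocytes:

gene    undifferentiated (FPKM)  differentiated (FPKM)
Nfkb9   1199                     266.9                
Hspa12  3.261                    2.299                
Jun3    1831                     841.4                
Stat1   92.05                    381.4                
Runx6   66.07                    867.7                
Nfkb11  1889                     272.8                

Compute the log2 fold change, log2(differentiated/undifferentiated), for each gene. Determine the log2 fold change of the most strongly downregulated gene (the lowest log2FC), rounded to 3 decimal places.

-2.792

log2(266.9/1199) = -2.167  (Nfkb9)
log2(2.299/3.261) = -0.504  (Hspa12)
log2(841.4/1831) = -1.122  (Jun3)
log2(381.4/92.05) = 2.051  (Stat1)
log2(867.7/66.07) = 3.715  (Runx6)
log2(272.8/1889) = -2.792  (Nfkb11)
Nfkb11 is most strongly downregulated.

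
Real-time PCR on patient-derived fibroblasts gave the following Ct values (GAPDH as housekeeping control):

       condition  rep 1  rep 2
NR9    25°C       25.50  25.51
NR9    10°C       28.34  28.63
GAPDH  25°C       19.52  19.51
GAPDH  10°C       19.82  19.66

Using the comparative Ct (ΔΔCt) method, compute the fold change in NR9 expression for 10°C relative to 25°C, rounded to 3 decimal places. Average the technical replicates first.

Mean Ct: NR9 25°C 25.505; NR9 10°C 28.485; GAPDH 25°C 19.515; GAPDH 10°C 19.740
ΔCt(25°C) = 25.505 − 19.515 = 5.990
ΔCt(10°C) = 28.485 − 19.740 = 8.745
ΔΔCt = 8.745 − 5.990 = 2.755
Fold change = 2^(−2.755) = 0.1481

0.148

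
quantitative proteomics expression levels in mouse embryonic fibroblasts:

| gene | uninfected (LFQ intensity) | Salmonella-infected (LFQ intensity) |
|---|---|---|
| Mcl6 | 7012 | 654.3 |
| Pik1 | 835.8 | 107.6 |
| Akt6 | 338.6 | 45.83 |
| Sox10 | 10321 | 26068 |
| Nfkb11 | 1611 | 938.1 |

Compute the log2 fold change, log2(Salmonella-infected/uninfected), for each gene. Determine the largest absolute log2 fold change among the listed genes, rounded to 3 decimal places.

log2(654.3/7012) = -3.422  (Mcl6)
log2(107.6/835.8) = -2.957  (Pik1)
log2(45.83/338.6) = -2.885  (Akt6)
log2(26068/10321) = 1.337  (Sox10)
log2(938.1/1611) = -0.780  (Nfkb11)
The largest magnitude belongs to Mcl6.

3.422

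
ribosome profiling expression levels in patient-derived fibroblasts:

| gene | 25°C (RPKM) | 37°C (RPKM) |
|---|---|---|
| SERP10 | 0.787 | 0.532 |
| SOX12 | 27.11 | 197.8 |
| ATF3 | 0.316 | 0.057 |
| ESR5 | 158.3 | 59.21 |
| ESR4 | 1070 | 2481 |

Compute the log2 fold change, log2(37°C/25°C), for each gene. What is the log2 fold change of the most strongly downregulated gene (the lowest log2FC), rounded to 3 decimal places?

-2.471

log2(0.532/0.787) = -0.565  (SERP10)
log2(197.8/27.11) = 2.867  (SOX12)
log2(0.057/0.316) = -2.471  (ATF3)
log2(59.21/158.3) = -1.419  (ESR5)
log2(2481/1070) = 1.213  (ESR4)
ATF3 is most strongly downregulated.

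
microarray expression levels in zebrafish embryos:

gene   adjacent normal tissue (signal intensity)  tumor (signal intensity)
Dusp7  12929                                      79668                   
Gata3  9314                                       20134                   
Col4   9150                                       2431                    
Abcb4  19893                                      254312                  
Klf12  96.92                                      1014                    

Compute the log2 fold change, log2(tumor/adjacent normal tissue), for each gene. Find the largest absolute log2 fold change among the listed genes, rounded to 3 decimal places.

3.676

log2(79668/12929) = 2.623  (Dusp7)
log2(20134/9314) = 1.112  (Gata3)
log2(2431/9150) = -1.912  (Col4)
log2(254312/19893) = 3.676  (Abcb4)
log2(1014/96.92) = 3.387  (Klf12)
The largest magnitude belongs to Abcb4.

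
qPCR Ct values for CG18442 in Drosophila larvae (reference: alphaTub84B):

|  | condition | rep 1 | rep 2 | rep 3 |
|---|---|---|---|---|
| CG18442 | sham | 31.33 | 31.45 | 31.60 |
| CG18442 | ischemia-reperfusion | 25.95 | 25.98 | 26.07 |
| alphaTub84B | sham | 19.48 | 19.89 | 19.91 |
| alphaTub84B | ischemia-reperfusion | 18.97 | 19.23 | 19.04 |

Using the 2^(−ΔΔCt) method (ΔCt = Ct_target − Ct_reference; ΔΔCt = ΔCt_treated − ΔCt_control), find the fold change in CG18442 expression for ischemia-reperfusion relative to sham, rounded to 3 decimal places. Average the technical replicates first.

27.474

Mean Ct: CG18442 sham 31.460; CG18442 ischemia-reperfusion 26.000; alphaTub84B sham 19.760; alphaTub84B ischemia-reperfusion 19.080
ΔCt(sham) = 31.460 − 19.760 = 11.700
ΔCt(ischemia-reperfusion) = 26.000 − 19.080 = 6.920
ΔΔCt = 6.920 − 11.700 = -4.780
Fold change = 2^(−(-4.780)) = 2^4.780 = 27.4741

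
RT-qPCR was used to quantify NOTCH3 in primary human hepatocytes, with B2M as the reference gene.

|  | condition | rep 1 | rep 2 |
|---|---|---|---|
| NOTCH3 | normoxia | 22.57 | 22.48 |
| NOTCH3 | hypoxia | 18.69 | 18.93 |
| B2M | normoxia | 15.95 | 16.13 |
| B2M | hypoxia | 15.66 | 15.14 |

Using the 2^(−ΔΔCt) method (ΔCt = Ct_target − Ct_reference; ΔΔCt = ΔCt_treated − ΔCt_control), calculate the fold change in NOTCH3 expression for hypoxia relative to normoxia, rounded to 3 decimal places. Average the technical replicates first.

Mean Ct: NOTCH3 normoxia 22.525; NOTCH3 hypoxia 18.810; B2M normoxia 16.040; B2M hypoxia 15.400
ΔCt(normoxia) = 22.525 − 16.040 = 6.485
ΔCt(hypoxia) = 18.810 − 15.400 = 3.410
ΔΔCt = 3.410 − 6.485 = -3.075
Fold change = 2^(−(-3.075)) = 2^3.075 = 8.4269

8.427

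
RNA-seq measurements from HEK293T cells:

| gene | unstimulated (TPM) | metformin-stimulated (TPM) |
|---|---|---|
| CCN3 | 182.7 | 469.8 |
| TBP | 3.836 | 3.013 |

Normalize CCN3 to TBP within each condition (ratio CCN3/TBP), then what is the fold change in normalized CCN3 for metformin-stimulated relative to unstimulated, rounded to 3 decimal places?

CCN3/TBP (unstimulated) = 182.7 / 3.836 = 47.628
CCN3/TBP (metformin-stimulated) = 469.8 / 3.013 = 155.92
Fold change = 155.92 / 47.628 = 3.2738

3.274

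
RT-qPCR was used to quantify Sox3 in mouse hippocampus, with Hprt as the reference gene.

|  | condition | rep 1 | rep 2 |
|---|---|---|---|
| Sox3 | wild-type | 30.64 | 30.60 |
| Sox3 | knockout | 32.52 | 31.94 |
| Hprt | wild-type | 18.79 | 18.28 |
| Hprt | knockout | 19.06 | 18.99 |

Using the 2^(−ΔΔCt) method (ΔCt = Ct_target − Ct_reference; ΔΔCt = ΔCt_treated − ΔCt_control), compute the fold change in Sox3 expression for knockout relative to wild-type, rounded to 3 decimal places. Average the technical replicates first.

0.460

Mean Ct: Sox3 wild-type 30.620; Sox3 knockout 32.230; Hprt wild-type 18.535; Hprt knockout 19.025
ΔCt(wild-type) = 30.620 − 18.535 = 12.085
ΔCt(knockout) = 32.230 − 19.025 = 13.205
ΔΔCt = 13.205 − 12.085 = 1.120
Fold change = 2^(−1.120) = 0.4601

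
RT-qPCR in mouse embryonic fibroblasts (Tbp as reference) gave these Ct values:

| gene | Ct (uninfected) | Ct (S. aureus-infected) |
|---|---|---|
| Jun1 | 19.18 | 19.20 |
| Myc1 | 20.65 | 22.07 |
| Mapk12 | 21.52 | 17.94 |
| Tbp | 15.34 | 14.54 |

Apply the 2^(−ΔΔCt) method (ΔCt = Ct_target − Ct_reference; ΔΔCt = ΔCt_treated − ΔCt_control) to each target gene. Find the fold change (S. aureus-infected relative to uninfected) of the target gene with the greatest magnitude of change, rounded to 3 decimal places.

Jun1: ΔΔCt = (19.20−14.54) − (19.18−15.34) = 4.66 − 3.84 = 0.82; fold change = 2^-0.82 = 0.566
Myc1: ΔΔCt = (22.07−14.54) − (20.65−15.34) = 7.53 − 5.31 = 2.22; fold change = 2^-2.22 = 0.215
Mapk12: ΔΔCt = (17.94−14.54) − (21.52−15.34) = 3.40 − 6.18 = -2.78; fold change = 2^2.78 = 6.869
Mapk12 has the largest |ΔΔCt| = 2.78.

6.869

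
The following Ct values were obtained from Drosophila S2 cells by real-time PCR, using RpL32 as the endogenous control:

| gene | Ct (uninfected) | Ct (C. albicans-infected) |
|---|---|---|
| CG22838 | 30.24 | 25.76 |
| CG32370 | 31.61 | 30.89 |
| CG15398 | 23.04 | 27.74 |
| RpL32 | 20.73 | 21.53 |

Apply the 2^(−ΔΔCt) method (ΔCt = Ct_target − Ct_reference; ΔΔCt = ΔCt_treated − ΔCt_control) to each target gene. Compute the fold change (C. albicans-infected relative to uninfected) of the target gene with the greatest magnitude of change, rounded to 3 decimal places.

38.854

CG22838: ΔΔCt = (25.76−21.53) − (30.24−20.73) = 4.23 − 9.51 = -5.28; fold change = 2^5.28 = 38.854
CG32370: ΔΔCt = (30.89−21.53) − (31.61−20.73) = 9.36 − 10.88 = -1.52; fold change = 2^1.52 = 2.868
CG15398: ΔΔCt = (27.74−21.53) − (23.04−20.73) = 6.21 − 2.31 = 3.90; fold change = 2^-3.90 = 0.067
CG22838 has the largest |ΔΔCt| = 5.28.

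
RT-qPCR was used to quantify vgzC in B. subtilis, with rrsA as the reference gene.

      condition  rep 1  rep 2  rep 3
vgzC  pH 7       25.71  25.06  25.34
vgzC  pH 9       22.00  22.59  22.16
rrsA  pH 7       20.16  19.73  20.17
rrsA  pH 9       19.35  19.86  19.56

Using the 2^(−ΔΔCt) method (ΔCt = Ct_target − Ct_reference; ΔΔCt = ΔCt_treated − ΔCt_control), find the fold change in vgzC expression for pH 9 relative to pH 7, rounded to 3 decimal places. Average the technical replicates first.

6.453

Mean Ct: vgzC pH 7 25.370; vgzC pH 9 22.250; rrsA pH 7 20.020; rrsA pH 9 19.590
ΔCt(pH 7) = 25.370 − 20.020 = 5.350
ΔCt(pH 9) = 22.250 − 19.590 = 2.660
ΔΔCt = 2.660 − 5.350 = -2.690
Fold change = 2^(−(-2.690)) = 2^2.690 = 6.4531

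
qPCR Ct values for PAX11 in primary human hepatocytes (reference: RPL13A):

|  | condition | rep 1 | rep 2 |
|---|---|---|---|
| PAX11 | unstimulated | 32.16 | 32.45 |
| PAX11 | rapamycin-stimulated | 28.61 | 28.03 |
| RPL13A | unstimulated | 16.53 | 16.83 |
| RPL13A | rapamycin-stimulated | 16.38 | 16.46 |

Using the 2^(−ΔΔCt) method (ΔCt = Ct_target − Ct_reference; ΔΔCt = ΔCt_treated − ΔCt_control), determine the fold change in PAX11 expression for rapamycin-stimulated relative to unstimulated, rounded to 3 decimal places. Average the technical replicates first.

13.223

Mean Ct: PAX11 unstimulated 32.305; PAX11 rapamycin-stimulated 28.320; RPL13A unstimulated 16.680; RPL13A rapamycin-stimulated 16.420
ΔCt(unstimulated) = 32.305 − 16.680 = 15.625
ΔCt(rapamycin-stimulated) = 28.320 − 16.420 = 11.900
ΔΔCt = 11.900 − 15.625 = -3.725
Fold change = 2^(−(-3.725)) = 2^3.725 = 13.2232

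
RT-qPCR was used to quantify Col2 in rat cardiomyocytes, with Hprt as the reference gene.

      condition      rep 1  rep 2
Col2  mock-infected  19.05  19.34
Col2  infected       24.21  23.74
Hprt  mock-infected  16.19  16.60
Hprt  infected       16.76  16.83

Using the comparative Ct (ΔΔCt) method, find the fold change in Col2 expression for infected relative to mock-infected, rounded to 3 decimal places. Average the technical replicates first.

0.048

Mean Ct: Col2 mock-infected 19.195; Col2 infected 23.975; Hprt mock-infected 16.395; Hprt infected 16.795
ΔCt(mock-infected) = 19.195 − 16.395 = 2.800
ΔCt(infected) = 23.975 − 16.795 = 7.180
ΔΔCt = 7.180 − 2.800 = 4.380
Fold change = 2^(−4.380) = 0.0480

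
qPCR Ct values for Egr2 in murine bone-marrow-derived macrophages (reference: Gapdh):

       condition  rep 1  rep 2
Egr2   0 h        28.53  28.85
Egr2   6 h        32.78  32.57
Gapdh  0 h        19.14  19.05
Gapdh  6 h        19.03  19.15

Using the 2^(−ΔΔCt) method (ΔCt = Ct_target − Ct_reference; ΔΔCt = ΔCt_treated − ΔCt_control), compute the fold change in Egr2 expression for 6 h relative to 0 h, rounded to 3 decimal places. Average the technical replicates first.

0.063

Mean Ct: Egr2 0 h 28.690; Egr2 6 h 32.675; Gapdh 0 h 19.095; Gapdh 6 h 19.090
ΔCt(0 h) = 28.690 − 19.095 = 9.595
ΔCt(6 h) = 32.675 − 19.090 = 13.585
ΔΔCt = 13.585 − 9.595 = 3.990
Fold change = 2^(−3.990) = 0.0629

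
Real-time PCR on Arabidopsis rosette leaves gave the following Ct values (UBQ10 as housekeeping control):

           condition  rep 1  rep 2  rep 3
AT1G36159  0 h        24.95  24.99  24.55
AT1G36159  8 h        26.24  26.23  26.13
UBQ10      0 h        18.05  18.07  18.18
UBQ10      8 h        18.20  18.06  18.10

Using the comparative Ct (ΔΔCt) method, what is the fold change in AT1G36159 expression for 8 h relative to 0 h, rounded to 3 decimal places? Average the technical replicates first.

Mean Ct: AT1G36159 0 h 24.830; AT1G36159 8 h 26.200; UBQ10 0 h 18.100; UBQ10 8 h 18.120
ΔCt(0 h) = 24.830 − 18.100 = 6.730
ΔCt(8 h) = 26.200 − 18.120 = 8.080
ΔΔCt = 8.080 − 6.730 = 1.350
Fold change = 2^(−1.350) = 0.3923

0.392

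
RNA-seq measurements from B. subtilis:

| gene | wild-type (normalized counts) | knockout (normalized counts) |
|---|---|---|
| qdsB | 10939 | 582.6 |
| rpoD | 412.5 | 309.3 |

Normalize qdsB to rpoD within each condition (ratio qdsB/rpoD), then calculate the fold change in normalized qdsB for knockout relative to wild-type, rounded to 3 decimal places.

qdsB/rpoD (wild-type) = 10939 / 412.5 = 26.519
qdsB/rpoD (knockout) = 582.6 / 309.3 = 1.8836
Fold change = 1.8836 / 26.519 = 0.0710

0.071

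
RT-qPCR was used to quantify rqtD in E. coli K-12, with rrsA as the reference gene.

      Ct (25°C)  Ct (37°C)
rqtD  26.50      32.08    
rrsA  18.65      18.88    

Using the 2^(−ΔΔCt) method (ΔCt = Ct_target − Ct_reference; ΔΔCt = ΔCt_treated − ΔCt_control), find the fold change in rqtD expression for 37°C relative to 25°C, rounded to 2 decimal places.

0.02

ΔCt(25°C) = 26.500 − 18.650 = 7.850
ΔCt(37°C) = 32.080 − 18.880 = 13.200
ΔΔCt = 13.200 − 7.850 = 5.350
Fold change = 2^(−5.350) = 0.025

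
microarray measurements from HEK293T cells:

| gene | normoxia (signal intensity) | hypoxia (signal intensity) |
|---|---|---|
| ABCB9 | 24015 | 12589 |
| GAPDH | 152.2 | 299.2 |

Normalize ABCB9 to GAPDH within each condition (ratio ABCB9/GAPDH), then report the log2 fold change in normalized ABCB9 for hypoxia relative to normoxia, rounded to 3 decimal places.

-1.907

ABCB9/GAPDH (normoxia) = 24015 / 152.2 = 157.79
ABCB9/GAPDH (hypoxia) = 12589 / 299.2 = 42.076
Fold change = 42.076 / 157.79 = 0.2667
log2(0.2667) = -1.9069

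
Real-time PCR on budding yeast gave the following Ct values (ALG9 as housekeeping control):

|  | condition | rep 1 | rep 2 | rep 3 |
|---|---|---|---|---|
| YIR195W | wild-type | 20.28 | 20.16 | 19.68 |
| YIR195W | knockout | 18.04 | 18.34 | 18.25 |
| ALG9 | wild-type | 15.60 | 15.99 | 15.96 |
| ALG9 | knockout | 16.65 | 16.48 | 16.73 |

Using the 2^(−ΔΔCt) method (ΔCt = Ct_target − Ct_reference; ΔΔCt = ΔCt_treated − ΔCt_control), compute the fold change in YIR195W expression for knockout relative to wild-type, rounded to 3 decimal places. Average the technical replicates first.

6.063

Mean Ct: YIR195W wild-type 20.040; YIR195W knockout 18.210; ALG9 wild-type 15.850; ALG9 knockout 16.620
ΔCt(wild-type) = 20.040 − 15.850 = 4.190
ΔCt(knockout) = 18.210 − 16.620 = 1.590
ΔΔCt = 1.590 − 4.190 = -2.600
Fold change = 2^(−(-2.600)) = 2^2.600 = 6.0629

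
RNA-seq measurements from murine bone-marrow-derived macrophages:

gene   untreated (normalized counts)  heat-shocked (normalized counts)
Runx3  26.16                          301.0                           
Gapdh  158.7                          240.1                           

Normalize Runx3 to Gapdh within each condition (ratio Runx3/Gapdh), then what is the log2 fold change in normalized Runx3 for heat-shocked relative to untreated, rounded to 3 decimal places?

2.927

Runx3/Gapdh (untreated) = 26.16 / 158.7 = 0.16484
Runx3/Gapdh (heat-shocked) = 301.0 / 240.1 = 1.2536
Fold change = 1.2536 / 0.16484 = 7.6053
log2(7.6053) = 2.9270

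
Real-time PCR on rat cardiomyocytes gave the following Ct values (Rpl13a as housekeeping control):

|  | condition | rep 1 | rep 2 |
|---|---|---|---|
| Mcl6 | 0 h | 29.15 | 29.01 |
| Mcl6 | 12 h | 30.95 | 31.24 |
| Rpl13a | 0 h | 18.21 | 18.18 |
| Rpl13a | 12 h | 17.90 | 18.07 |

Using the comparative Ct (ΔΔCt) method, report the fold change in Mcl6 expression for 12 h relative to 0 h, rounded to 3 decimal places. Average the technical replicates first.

0.214

Mean Ct: Mcl6 0 h 29.080; Mcl6 12 h 31.095; Rpl13a 0 h 18.195; Rpl13a 12 h 17.985
ΔCt(0 h) = 29.080 − 18.195 = 10.885
ΔCt(12 h) = 31.095 − 17.985 = 13.110
ΔΔCt = 13.110 − 10.885 = 2.225
Fold change = 2^(−2.225) = 0.2139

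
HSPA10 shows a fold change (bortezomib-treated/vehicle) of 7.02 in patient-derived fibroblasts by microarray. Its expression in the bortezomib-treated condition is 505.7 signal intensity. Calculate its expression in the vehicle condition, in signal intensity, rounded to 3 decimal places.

72.037

vehicle expression = 505.7 / 7.02 = 72.037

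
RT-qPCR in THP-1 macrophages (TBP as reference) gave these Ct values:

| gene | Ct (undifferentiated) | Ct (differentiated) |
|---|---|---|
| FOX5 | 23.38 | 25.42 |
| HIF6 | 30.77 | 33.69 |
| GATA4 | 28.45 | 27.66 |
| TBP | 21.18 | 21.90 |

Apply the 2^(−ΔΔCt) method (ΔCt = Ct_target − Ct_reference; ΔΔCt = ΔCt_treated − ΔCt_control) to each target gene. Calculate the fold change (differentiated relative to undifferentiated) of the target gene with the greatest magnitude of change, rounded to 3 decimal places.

0.218

FOX5: ΔΔCt = (25.42−21.90) − (23.38−21.18) = 3.52 − 2.20 = 1.32; fold change = 2^-1.32 = 0.401
HIF6: ΔΔCt = (33.69−21.90) − (30.77−21.18) = 11.79 − 9.59 = 2.20; fold change = 2^-2.20 = 0.218
GATA4: ΔΔCt = (27.66−21.90) − (28.45−21.18) = 5.76 − 7.27 = -1.51; fold change = 2^1.51 = 2.848
HIF6 has the largest |ΔΔCt| = 2.20.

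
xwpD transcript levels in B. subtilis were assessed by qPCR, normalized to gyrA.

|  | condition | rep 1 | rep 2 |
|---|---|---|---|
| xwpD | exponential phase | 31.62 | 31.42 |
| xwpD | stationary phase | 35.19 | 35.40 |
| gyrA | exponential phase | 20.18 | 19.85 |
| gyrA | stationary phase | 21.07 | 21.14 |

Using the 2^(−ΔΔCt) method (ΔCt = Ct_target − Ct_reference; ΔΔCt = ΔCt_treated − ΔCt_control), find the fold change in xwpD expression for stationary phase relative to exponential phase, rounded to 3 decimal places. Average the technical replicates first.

0.156

Mean Ct: xwpD exponential phase 31.520; xwpD stationary phase 35.295; gyrA exponential phase 20.015; gyrA stationary phase 21.105
ΔCt(exponential phase) = 31.520 − 20.015 = 11.505
ΔCt(stationary phase) = 35.295 − 21.105 = 14.190
ΔΔCt = 14.190 − 11.505 = 2.685
Fold change = 2^(−2.685) = 0.1555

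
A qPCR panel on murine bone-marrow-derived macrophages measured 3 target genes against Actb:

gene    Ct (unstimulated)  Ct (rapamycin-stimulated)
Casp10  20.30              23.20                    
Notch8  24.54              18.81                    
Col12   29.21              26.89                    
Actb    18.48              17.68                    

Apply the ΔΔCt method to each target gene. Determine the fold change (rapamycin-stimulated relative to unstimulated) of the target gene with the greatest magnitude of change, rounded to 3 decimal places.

30.484

Casp10: ΔΔCt = (23.20−17.68) − (20.30−18.48) = 5.52 − 1.82 = 3.70; fold change = 2^-3.70 = 0.077
Notch8: ΔΔCt = (18.81−17.68) − (24.54−18.48) = 1.13 − 6.06 = -4.93; fold change = 2^4.93 = 30.484
Col12: ΔΔCt = (26.89−17.68) − (29.21−18.48) = 9.21 − 10.73 = -1.52; fold change = 2^1.52 = 2.868
Notch8 has the largest |ΔΔCt| = 4.93.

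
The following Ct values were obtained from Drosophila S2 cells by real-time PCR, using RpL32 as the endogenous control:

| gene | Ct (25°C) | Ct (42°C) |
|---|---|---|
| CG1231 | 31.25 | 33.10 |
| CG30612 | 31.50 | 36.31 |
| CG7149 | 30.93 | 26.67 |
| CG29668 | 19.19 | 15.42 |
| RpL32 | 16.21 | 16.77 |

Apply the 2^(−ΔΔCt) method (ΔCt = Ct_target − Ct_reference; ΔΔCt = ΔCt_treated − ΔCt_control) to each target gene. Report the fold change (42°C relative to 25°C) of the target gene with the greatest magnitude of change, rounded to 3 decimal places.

28.246

CG1231: ΔΔCt = (33.10−16.77) − (31.25−16.21) = 16.33 − 15.04 = 1.29; fold change = 2^-1.29 = 0.409
CG30612: ΔΔCt = (36.31−16.77) − (31.50−16.21) = 19.54 − 15.29 = 4.25; fold change = 2^-4.25 = 0.053
CG7149: ΔΔCt = (26.67−16.77) − (30.93−16.21) = 9.90 − 14.72 = -4.82; fold change = 2^4.82 = 28.246
CG29668: ΔΔCt = (15.42−16.77) − (19.19−16.21) = -1.35 − 2.98 = -4.33; fold change = 2^4.33 = 20.112
CG7149 has the largest |ΔΔCt| = 4.82.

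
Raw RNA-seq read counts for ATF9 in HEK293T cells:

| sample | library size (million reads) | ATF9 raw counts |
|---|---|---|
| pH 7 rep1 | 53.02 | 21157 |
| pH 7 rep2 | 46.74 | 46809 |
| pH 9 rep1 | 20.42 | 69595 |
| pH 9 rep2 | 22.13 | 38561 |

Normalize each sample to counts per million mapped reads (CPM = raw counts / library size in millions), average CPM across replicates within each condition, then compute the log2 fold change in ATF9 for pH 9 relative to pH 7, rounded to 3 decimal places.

CPM(pH 7 rep1) = 21157 / 53.02 = 399.0381
CPM(pH 7 rep2) = 46809 / 46.74 = 1001.4763
CPM(pH 9 rep1) = 69595 / 20.42 = 3408.1783
CPM(pH 9 rep2) = 38561 / 22.13 = 1742.4763
mean CPM(pH 7) = 700.2572; mean CPM(pH 9) = 2575.3273
Fold change = 2575.3273 / 700.2572 = 3.67769
log2(3.67769) = 1.8788

1.879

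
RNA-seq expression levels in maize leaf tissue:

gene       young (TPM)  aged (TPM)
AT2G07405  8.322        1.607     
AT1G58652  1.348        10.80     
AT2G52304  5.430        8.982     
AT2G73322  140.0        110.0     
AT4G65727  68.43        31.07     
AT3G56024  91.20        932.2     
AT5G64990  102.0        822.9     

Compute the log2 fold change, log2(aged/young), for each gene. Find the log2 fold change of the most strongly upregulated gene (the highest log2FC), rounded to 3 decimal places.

3.354

log2(1.607/8.322) = -2.373  (AT2G07405)
log2(10.80/1.348) = 3.002  (AT1G58652)
log2(8.982/5.430) = 0.726  (AT2G52304)
log2(110.0/140.0) = -0.348  (AT2G73322)
log2(31.07/68.43) = -1.139  (AT4G65727)
log2(932.2/91.20) = 3.354  (AT3G56024)
log2(822.9/102.0) = 3.012  (AT5G64990)
AT3G56024 is most strongly upregulated.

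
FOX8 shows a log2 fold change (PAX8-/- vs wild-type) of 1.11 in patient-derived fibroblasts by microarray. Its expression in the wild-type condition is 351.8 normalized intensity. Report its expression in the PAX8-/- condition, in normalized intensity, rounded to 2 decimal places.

759.34

Fold change = 2^(1.11) = 2.1585
PAX8-/- expression = 351.8 × 2.1585 = 759.34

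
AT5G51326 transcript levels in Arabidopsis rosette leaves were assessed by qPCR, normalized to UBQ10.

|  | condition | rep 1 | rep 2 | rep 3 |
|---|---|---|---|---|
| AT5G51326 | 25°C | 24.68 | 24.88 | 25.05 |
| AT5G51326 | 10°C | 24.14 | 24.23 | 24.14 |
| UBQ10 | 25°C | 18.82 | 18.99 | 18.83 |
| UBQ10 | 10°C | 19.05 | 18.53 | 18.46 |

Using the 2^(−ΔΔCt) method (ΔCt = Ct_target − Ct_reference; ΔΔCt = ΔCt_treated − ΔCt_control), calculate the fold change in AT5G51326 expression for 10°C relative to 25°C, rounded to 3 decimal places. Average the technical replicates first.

1.414

Mean Ct: AT5G51326 25°C 24.870; AT5G51326 10°C 24.170; UBQ10 25°C 18.880; UBQ10 10°C 18.680
ΔCt(25°C) = 24.870 − 18.880 = 5.990
ΔCt(10°C) = 24.170 − 18.680 = 5.490
ΔΔCt = 5.490 − 5.990 = -0.500
Fold change = 2^(−(-0.500)) = 2^0.500 = 1.4142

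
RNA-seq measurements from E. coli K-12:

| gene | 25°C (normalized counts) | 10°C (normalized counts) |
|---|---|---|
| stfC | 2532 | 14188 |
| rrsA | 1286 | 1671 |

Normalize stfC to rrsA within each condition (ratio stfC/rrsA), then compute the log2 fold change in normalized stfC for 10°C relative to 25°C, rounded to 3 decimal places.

2.109

stfC/rrsA (25°C) = 2532 / 1286 = 1.9689
stfC/rrsA (10°C) = 14188 / 1671 = 8.4907
Fold change = 8.4907 / 1.9689 = 4.3124
log2(4.3124) = 2.1085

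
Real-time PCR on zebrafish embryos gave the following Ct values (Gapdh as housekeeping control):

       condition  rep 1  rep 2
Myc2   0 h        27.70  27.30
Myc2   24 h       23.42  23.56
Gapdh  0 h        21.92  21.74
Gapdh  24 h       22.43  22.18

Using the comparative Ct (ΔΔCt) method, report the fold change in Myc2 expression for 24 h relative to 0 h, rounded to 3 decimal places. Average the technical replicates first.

22.393

Mean Ct: Myc2 0 h 27.500; Myc2 24 h 23.490; Gapdh 0 h 21.830; Gapdh 24 h 22.305
ΔCt(0 h) = 27.500 − 21.830 = 5.670
ΔCt(24 h) = 23.490 − 22.305 = 1.185
ΔΔCt = 1.185 − 5.670 = -4.485
Fold change = 2^(−(-4.485)) = 2^4.485 = 22.3934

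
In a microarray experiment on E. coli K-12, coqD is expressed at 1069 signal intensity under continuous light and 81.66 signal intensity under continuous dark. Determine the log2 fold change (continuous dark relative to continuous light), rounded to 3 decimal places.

-3.710

Fold change = 81.66 / 1069 = 0.0764
log2(0.0764) = -3.7105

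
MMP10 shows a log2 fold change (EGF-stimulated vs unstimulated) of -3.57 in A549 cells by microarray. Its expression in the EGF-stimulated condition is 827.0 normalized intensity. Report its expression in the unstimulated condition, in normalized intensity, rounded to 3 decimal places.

9821.608

Fold change = 2^(-3.57) = 0.0842
unstimulated expression = 827.0 / 0.0842 = 9821.608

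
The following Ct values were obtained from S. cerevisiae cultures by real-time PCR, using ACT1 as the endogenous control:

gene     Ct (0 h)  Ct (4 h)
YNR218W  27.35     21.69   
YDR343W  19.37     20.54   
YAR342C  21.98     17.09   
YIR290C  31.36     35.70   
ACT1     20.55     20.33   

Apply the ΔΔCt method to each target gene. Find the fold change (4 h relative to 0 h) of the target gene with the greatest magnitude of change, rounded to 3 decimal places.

43.411

YNR218W: ΔΔCt = (21.69−20.33) − (27.35−20.55) = 1.36 − 6.80 = -5.44; fold change = 2^5.44 = 43.411
YDR343W: ΔΔCt = (20.54−20.33) − (19.37−20.55) = 0.21 − (-1.18) = 1.39; fold change = 2^-1.39 = 0.382
YAR342C: ΔΔCt = (17.09−20.33) − (21.98−20.55) = -3.24 − 1.43 = -4.67; fold change = 2^4.67 = 25.457
YIR290C: ΔΔCt = (35.70−20.33) − (31.36−20.55) = 15.37 − 10.81 = 4.56; fold change = 2^-4.56 = 0.042
YNR218W has the largest |ΔΔCt| = 5.44.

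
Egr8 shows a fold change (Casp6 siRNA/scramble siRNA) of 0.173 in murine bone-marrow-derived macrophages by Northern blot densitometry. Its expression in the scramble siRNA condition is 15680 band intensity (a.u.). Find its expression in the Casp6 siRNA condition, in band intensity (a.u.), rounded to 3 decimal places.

2712.640

Casp6 siRNA expression = 15680 × 0.173 = 2712.640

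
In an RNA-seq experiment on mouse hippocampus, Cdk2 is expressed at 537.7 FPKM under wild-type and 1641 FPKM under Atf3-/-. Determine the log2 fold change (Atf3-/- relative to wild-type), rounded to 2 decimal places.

Fold change = 1641 / 537.7 = 3.0519
log2(3.0519) = 1.610

1.61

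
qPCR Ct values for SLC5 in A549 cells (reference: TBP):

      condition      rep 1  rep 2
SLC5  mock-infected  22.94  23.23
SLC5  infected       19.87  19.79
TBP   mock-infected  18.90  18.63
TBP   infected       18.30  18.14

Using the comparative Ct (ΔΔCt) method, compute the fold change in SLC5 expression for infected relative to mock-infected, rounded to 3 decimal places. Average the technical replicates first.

6.543

Mean Ct: SLC5 mock-infected 23.085; SLC5 infected 19.830; TBP mock-infected 18.765; TBP infected 18.220
ΔCt(mock-infected) = 23.085 − 18.765 = 4.320
ΔCt(infected) = 19.830 − 18.220 = 1.610
ΔΔCt = 1.610 − 4.320 = -2.710
Fold change = 2^(−(-2.710)) = 2^2.710 = 6.5432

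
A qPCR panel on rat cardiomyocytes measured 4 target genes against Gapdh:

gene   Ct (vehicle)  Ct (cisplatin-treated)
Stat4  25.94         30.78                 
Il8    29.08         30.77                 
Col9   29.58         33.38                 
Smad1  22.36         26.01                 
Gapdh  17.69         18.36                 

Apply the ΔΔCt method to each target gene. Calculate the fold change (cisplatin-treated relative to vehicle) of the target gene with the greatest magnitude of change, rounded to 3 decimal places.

0.056

Stat4: ΔΔCt = (30.78−18.36) − (25.94−17.69) = 12.42 − 8.25 = 4.17; fold change = 2^-4.17 = 0.056
Il8: ΔΔCt = (30.77−18.36) − (29.08−17.69) = 12.41 − 11.39 = 1.02; fold change = 2^-1.02 = 0.493
Col9: ΔΔCt = (33.38−18.36) − (29.58−17.69) = 15.02 − 11.89 = 3.13; fold change = 2^-3.13 = 0.114
Smad1: ΔΔCt = (26.01−18.36) − (22.36−17.69) = 7.65 − 4.67 = 2.98; fold change = 2^-2.98 = 0.127
Stat4 has the largest |ΔΔCt| = 4.17.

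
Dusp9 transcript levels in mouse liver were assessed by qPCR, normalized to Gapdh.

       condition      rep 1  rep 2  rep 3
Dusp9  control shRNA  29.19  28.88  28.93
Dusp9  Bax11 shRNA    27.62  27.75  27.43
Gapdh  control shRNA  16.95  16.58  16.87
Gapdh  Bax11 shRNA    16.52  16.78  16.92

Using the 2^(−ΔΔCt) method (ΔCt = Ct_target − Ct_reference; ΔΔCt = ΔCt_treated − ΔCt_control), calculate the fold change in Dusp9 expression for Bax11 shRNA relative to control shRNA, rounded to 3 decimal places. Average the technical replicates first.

2.532

Mean Ct: Dusp9 control shRNA 29.000; Dusp9 Bax11 shRNA 27.600; Gapdh control shRNA 16.800; Gapdh Bax11 shRNA 16.740
ΔCt(control shRNA) = 29.000 − 16.800 = 12.200
ΔCt(Bax11 shRNA) = 27.600 − 16.740 = 10.860
ΔΔCt = 10.860 − 12.200 = -1.340
Fold change = 2^(−(-1.340)) = 2^1.340 = 2.5315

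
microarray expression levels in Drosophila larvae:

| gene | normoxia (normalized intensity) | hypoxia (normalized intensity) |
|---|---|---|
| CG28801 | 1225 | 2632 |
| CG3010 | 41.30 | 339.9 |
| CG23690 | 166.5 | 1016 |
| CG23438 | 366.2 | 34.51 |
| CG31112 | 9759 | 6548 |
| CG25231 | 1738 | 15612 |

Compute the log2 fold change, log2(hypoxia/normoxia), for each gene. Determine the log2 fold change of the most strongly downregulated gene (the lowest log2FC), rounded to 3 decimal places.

-3.408

log2(2632/1225) = 1.103  (CG28801)
log2(339.9/41.30) = 3.041  (CG3010)
log2(1016/166.5) = 2.609  (CG23690)
log2(34.51/366.2) = -3.408  (CG23438)
log2(6548/9759) = -0.576  (CG31112)
log2(15612/1738) = 3.167  (CG25231)
CG23438 is most strongly downregulated.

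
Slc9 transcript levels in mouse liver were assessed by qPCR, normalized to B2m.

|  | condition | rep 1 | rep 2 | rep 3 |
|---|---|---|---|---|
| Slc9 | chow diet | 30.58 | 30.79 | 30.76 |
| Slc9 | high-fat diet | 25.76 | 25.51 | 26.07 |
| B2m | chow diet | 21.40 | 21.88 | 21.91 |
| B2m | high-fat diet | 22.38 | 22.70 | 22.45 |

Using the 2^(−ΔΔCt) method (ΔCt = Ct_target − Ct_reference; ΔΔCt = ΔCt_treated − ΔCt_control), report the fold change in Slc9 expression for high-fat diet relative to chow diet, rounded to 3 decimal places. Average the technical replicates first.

52.346

Mean Ct: Slc9 chow diet 30.710; Slc9 high-fat diet 25.780; B2m chow diet 21.730; B2m high-fat diet 22.510
ΔCt(chow diet) = 30.710 − 21.730 = 8.980
ΔCt(high-fat diet) = 25.780 − 22.510 = 3.270
ΔΔCt = 3.270 − 8.980 = -5.710
Fold change = 2^(−(-5.710)) = 2^5.710 = 52.3457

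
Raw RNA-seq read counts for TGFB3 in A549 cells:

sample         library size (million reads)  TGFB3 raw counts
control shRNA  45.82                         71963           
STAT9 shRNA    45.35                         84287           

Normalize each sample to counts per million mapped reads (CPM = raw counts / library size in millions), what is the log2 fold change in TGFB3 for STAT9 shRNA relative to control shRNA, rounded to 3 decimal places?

0.243

CPM(control shRNA) = 71963 / 45.82 = 1570.5587
CPM(STAT9 shRNA) = 84287 / 45.35 = 1858.5888
Fold change = 1858.5888 / 1570.5587 = 1.18339
log2(1.18339) = 0.2429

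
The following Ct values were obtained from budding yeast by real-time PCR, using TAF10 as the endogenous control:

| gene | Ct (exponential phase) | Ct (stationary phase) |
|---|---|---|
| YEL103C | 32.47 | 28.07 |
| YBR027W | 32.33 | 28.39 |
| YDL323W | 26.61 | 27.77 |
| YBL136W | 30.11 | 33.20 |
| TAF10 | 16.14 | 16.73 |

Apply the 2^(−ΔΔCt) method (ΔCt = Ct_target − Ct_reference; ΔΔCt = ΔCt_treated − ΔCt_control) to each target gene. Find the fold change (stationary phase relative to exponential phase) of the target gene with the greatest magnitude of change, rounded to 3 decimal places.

YEL103C: ΔΔCt = (28.07−16.73) − (32.47−16.14) = 11.34 − 16.33 = -4.99; fold change = 2^4.99 = 31.779
YBR027W: ΔΔCt = (28.39−16.73) − (32.33−16.14) = 11.66 − 16.19 = -4.53; fold change = 2^4.53 = 23.103
YDL323W: ΔΔCt = (27.77−16.73) − (26.61−16.14) = 11.04 − 10.47 = 0.57; fold change = 2^-0.57 = 0.674
YBL136W: ΔΔCt = (33.20−16.73) − (30.11−16.14) = 16.47 − 13.97 = 2.50; fold change = 2^-2.50 = 0.177
YEL103C has the largest |ΔΔCt| = 4.99.

31.779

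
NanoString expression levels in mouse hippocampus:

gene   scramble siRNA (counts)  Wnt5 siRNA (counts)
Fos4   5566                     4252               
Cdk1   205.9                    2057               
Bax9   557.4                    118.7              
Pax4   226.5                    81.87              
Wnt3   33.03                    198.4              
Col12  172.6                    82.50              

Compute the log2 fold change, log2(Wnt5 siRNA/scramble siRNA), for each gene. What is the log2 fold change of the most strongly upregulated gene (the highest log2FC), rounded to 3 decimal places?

3.321

log2(4252/5566) = -0.388  (Fos4)
log2(2057/205.9) = 3.321  (Cdk1)
log2(118.7/557.4) = -2.231  (Bax9)
log2(81.87/226.5) = -1.468  (Pax4)
log2(198.4/33.03) = 2.587  (Wnt3)
log2(82.50/172.6) = -1.065  (Col12)
Cdk1 is most strongly upregulated.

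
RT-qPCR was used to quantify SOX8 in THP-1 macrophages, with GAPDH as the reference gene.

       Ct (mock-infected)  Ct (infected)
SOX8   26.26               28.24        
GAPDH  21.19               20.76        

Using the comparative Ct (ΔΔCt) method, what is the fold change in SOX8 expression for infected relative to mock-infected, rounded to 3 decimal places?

ΔCt(mock-infected) = 26.260 − 21.190 = 5.070
ΔCt(infected) = 28.240 − 20.760 = 7.480
ΔΔCt = 7.480 − 5.070 = 2.410
Fold change = 2^(−2.410) = 0.1882

0.188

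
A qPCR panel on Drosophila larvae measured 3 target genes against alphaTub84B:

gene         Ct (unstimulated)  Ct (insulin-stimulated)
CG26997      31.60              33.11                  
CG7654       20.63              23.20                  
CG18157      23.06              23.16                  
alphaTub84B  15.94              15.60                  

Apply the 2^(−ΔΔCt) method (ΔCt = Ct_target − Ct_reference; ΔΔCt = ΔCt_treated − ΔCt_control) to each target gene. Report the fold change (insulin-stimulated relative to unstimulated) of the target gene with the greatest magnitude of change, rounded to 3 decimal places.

0.133

CG26997: ΔΔCt = (33.11−15.60) − (31.60−15.94) = 17.51 − 15.66 = 1.85; fold change = 2^-1.85 = 0.277
CG7654: ΔΔCt = (23.20−15.60) − (20.63−15.94) = 7.60 − 4.69 = 2.91; fold change = 2^-2.91 = 0.133
CG18157: ΔΔCt = (23.16−15.60) − (23.06−15.94) = 7.56 − 7.12 = 0.44; fold change = 2^-0.44 = 0.737
CG7654 has the largest |ΔΔCt| = 2.91.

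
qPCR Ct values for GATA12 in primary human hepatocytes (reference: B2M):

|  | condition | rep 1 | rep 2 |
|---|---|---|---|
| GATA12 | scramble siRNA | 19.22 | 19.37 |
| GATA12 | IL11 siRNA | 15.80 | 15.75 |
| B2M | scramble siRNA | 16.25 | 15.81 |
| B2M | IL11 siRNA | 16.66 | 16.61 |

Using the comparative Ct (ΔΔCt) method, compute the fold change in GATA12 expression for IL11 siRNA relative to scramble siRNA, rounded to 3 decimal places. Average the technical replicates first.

17.448

Mean Ct: GATA12 scramble siRNA 19.295; GATA12 IL11 siRNA 15.775; B2M scramble siRNA 16.030; B2M IL11 siRNA 16.635
ΔCt(scramble siRNA) = 19.295 − 16.030 = 3.265
ΔCt(IL11 siRNA) = 15.775 − 16.635 = -0.860
ΔΔCt = -0.860 − 3.265 = -4.125
Fold change = 2^(−(-4.125)) = 2^4.125 = 17.4481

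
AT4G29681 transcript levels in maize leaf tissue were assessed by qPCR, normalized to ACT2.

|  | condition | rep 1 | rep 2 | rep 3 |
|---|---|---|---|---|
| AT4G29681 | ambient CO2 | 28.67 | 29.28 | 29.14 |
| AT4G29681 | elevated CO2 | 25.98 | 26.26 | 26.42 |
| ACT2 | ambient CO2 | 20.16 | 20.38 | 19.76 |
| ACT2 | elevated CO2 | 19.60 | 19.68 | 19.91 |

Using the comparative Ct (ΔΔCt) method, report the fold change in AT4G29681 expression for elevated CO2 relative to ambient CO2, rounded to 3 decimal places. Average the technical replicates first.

Mean Ct: AT4G29681 ambient CO2 29.030; AT4G29681 elevated CO2 26.220; ACT2 ambient CO2 20.100; ACT2 elevated CO2 19.730
ΔCt(ambient CO2) = 29.030 − 20.100 = 8.930
ΔCt(elevated CO2) = 26.220 − 19.730 = 6.490
ΔΔCt = 6.490 − 8.930 = -2.440
Fold change = 2^(−(-2.440)) = 2^2.440 = 5.4264

5.426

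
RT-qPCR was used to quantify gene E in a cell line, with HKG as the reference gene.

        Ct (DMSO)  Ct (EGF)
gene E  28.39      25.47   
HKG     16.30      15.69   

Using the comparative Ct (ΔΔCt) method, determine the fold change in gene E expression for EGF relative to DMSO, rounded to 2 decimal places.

ΔCt(DMSO) = 28.390 − 16.300 = 12.090
ΔCt(EGF) = 25.470 − 15.690 = 9.780
ΔΔCt = 9.780 − 12.090 = -2.310
Fold change = 2^(−(-2.310)) = 2^2.310 = 4.959

4.96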